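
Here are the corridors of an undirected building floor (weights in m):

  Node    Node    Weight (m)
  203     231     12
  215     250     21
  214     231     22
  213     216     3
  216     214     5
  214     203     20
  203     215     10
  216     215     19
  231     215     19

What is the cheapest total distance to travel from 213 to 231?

Candidate routes:
213–216–215–231: 3+19+19 = 41
213–216–215–203–231: 3+19+10+12 = 44
213–216–214–231: 3+5+22 = 30
213–216–214–203–231: 3+5+20+12 = 40
Cheapest is 213–216–214–231 at 30 m.

30 m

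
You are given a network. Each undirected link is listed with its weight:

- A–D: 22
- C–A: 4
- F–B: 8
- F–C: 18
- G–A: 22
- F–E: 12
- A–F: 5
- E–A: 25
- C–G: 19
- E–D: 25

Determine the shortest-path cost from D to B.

Enumerating some paths:
D → E → F → B: 25+12+8 = 45
D → A → F → B: 22+5+8 = 35
D → A → C → F → B: 22+4+18+8 = 52
Cheapest is D → A → F → B at 35.

35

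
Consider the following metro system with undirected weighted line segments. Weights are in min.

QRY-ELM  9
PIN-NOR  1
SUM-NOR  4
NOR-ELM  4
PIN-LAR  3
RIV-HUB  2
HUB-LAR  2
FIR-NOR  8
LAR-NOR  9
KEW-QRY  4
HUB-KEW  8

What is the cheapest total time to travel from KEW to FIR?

22 min

Compare a few routes:
KEW–HUB–LAR–PIN–NOR–FIR: 8+2+3+1+8 = 22
KEW–QRY–ELM–NOR–FIR: 4+9+4+8 = 25
Cheapest is KEW–HUB–LAR–PIN–NOR–FIR at 22 min.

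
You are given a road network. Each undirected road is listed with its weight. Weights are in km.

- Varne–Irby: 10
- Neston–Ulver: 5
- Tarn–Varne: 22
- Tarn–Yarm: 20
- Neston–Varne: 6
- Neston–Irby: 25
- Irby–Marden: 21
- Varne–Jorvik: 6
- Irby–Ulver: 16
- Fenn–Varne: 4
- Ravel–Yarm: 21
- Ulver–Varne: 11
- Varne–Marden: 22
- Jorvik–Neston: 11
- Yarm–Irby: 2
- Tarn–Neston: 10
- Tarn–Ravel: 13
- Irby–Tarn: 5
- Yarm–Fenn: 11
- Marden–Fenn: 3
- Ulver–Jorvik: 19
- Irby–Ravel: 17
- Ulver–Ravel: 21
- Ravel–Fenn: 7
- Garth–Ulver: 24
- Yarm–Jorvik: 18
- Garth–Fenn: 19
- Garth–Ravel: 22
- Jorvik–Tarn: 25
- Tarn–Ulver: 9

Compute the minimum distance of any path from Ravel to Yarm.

18 km

Candidate routes:
Ravel–Yarm: 21 = 21
Ravel–Fenn–Yarm: 7+11 = 18
Ravel–Tarn–Irby–Yarm: 13+5+2 = 20
Ravel–Irby–Yarm: 17+2 = 19
The minimum is 18 km via Ravel–Fenn–Yarm.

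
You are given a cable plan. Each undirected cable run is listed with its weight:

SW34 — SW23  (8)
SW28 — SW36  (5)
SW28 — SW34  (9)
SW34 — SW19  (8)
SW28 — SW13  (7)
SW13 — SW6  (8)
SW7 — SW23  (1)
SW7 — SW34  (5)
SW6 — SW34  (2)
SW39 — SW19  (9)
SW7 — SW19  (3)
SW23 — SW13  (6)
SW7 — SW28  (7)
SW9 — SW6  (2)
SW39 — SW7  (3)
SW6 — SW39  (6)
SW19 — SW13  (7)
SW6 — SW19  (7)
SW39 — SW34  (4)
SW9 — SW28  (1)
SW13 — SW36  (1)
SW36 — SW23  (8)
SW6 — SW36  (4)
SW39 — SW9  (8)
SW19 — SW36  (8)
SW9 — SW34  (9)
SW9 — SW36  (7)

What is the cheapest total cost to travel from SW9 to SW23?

Settle nodes by increasing distance from SW9:
SW9: 0
SW28: 1  (via SW9)
SW6: 2  (via SW9)
SW34: 4  (via SW6)
SW36: 6  (via SW28)
SW13: 7  (via SW36)
SW39: 8  (via SW9)
SW7: 8  (via SW28)
SW19: 9  (via SW6)
SW23: 9  (via SW7)
Shortest route: SW9–SW28–SW7–SW23 = 9.

9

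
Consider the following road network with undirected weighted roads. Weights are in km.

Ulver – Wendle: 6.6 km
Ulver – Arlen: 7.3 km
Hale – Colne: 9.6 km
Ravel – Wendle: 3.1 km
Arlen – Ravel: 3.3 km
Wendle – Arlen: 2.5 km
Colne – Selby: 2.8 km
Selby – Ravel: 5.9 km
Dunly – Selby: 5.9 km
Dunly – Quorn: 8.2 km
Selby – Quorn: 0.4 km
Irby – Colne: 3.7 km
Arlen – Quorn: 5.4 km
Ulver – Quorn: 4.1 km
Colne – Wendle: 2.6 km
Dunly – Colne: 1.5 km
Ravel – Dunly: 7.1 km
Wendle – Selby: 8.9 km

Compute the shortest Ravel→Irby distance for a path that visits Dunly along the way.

Shortest Ravel→Dunly: Ravel–Dunly = 7.1
Shortest Dunly→Irby: Dunly–Colne–Irby = 5.2
Total via Dunly: 7.1 + 5.2 = 12.3 km.

12.3 km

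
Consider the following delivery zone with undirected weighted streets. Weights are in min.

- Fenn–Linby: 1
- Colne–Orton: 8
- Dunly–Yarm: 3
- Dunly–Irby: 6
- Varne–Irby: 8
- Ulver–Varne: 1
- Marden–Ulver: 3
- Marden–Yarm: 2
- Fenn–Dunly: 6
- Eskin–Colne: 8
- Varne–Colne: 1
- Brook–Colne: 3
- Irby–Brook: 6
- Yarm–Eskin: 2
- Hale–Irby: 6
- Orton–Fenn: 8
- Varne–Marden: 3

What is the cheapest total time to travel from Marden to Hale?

Compare a few routes:
Marden - Ulver - Varne - Colne - Brook - Irby - Hale: 3+1+1+3+6+6 = 20
Marden - Varne - Colne - Brook - Irby - Hale: 3+1+3+6+6 = 19
Marden - Ulver - Varne - Irby - Hale: 3+1+8+6 = 18
Marden - Varne - Irby - Hale: 3+8+6 = 17
The minimum is 17 min via Marden - Varne - Irby - Hale.

17 min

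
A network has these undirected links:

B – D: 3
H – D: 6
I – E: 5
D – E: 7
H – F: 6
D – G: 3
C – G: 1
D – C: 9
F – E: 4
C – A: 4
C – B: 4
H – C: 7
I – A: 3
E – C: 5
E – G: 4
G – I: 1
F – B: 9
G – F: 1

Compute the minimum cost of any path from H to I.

8

Running Dijkstra from H:
H: 0
D: 6  (via H)
F: 6  (via H)
C: 7  (via H)
G: 7  (via F)
I: 8  (via G)
Shortest route: H–F–G–I = 8.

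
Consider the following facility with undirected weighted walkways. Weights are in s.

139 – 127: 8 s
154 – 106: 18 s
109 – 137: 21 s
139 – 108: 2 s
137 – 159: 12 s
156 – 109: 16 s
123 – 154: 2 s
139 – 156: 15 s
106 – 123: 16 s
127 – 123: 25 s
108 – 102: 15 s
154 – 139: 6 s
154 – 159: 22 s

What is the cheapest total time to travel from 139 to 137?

Compare a few routes:
139 → 154 → 159 → 137: 6+22+12 = 40
139 → 156 → 109 → 137: 15+16+21 = 52
139 → 127 → 123 → 154 → 159 → 137: 8+25+2+22+12 = 69
The minimum is 40 s via 139 → 154 → 159 → 137.

40 s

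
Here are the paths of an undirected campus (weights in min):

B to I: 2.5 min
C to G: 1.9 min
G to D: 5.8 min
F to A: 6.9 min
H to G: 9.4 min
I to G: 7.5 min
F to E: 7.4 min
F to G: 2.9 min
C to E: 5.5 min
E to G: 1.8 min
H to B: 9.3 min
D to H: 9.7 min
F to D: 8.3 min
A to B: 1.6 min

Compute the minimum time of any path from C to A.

Candidate routes:
C–G–F–A: 1.9+2.9+6.9 = 11.7
C–G–I–B–A: 1.9+7.5+2.5+1.6 = 13.5
Cheapest is C–G–F–A at 11.7 min.

11.7 min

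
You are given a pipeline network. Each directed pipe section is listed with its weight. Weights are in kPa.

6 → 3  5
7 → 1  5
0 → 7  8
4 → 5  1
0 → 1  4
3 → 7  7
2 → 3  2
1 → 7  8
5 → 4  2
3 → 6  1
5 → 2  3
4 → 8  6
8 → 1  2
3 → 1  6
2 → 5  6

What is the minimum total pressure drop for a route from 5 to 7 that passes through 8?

18 kPa

Best 5 to 8: 5–4–8 costing 8
Best 8 to 7: 8–1–7 costing 10
Total via 8: 8 + 10 = 18 kPa.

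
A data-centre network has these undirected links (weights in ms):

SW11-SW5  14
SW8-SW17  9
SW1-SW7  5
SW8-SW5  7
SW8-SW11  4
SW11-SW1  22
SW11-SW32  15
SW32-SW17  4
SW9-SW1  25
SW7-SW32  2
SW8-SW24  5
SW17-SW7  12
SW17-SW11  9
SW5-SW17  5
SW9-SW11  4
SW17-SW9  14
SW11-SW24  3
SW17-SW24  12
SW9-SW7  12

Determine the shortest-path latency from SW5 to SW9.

Enumerating some paths:
SW5 → SW8 → SW11 → SW9: 7+4+4 = 15
SW5 → SW17 → SW11 → SW9: 5+9+4 = 18
SW5 → SW11 → SW9: 14+4 = 18
Cheapest is SW5 → SW8 → SW11 → SW9 at 15 ms.

15 ms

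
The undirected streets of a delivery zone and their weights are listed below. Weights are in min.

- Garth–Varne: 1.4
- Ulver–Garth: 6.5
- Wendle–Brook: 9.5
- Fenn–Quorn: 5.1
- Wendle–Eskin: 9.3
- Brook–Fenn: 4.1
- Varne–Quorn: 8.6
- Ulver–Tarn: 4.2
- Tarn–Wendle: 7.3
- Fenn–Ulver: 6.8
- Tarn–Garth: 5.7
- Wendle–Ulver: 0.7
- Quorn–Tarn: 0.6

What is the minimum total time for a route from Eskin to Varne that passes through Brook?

35.7 min

Best Eskin to Brook: Eskin → Wendle → Brook costing 18.8
Best Brook to Varne: Brook → Fenn → Quorn → Tarn → Garth → Varne costing 16.9
Total via Brook: 18.8 + 16.9 = 35.7 min.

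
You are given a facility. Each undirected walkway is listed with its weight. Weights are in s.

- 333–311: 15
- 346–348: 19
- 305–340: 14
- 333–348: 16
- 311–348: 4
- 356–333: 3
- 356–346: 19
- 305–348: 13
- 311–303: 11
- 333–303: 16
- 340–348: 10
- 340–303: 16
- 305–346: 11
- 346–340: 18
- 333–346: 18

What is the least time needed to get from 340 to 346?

Compare a few routes:
340–305–346: 14+11 = 25
340–346: 18 = 18
340–348–346: 10+19 = 29
Cheapest is 340–346 at 18 s.

18 s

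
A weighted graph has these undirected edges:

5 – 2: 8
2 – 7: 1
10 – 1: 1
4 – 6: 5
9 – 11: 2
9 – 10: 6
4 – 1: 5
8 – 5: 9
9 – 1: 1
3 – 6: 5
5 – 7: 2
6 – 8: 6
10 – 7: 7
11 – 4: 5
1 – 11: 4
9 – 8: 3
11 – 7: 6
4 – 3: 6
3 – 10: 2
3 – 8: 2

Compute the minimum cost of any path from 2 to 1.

9

Settle nodes by increasing distance from 2:
2: 0
7: 1  (via 2)
5: 3  (via 7)
11: 7  (via 7)
10: 8  (via 7)
1: 9  (via 10)
Shortest route: 2 → 7 → 10 → 1 = 9.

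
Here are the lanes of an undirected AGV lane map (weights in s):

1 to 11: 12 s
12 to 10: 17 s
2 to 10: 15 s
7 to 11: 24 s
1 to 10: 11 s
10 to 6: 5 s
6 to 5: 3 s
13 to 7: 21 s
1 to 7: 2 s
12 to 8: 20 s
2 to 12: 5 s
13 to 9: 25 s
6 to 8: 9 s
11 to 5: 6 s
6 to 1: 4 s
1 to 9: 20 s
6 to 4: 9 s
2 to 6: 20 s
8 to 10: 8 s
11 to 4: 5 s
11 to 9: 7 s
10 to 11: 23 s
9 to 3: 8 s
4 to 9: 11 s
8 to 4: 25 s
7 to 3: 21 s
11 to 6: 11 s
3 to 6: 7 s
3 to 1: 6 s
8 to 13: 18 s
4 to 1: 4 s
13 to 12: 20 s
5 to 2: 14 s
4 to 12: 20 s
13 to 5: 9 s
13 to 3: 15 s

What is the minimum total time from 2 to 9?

27 s

Running Dijkstra from 2:
2: 0
12: 5  (via 2)
5: 14  (via 2)
10: 15  (via 2)
6: 17  (via 5)
11: 20  (via 5)
1: 21  (via 6)
7: 23  (via 1)
8: 23  (via 10)
13: 23  (via 5)
3: 24  (via 6)
4: 25  (via 12)
9: 27  (via 11)
Shortest route: 2–5–11–9 = 27 s.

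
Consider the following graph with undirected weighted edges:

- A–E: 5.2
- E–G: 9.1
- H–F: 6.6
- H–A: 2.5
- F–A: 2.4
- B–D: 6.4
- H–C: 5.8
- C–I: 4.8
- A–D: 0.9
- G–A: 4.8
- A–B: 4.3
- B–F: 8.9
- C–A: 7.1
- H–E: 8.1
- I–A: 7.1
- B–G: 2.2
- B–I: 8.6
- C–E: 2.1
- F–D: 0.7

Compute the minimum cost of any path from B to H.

Candidate routes:
B–A–H: 4.3+2.5 = 6.8
B–G–A–H: 2.2+4.8+2.5 = 9.5
The minimum is 6.8 via B–A–H.

6.8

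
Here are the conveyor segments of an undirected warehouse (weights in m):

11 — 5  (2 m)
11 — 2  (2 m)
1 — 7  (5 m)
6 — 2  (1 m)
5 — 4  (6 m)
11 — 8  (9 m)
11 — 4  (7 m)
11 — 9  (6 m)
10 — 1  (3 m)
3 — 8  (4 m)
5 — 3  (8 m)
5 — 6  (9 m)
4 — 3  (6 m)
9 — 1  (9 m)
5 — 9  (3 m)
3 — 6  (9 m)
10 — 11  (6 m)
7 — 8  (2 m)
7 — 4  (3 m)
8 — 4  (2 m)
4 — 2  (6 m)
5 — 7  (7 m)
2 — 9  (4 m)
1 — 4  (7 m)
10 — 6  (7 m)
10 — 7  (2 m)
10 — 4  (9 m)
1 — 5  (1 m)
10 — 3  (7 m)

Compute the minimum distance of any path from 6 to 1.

Candidate routes:
6–5–1: 9+1 = 10
6–10–1: 7+3 = 10
6–2–9–5–1: 1+4+3+1 = 9
6–2–11–5–1: 1+2+2+1 = 6
Cheapest is 6–2–11–5–1 at 6 m.

6 m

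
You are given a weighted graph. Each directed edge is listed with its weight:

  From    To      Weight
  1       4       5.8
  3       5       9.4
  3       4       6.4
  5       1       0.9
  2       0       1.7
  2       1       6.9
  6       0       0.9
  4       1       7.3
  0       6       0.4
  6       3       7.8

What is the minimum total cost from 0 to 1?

Compare a few routes:
0 → 6 → 3 → 5 → 1: 0.4+7.8+9.4+0.9 = 18.5
0 → 6 → 3 → 4 → 1: 0.4+7.8+6.4+7.3 = 21.9
Cheapest is 0 → 6 → 3 → 5 → 1 at 18.5.

18.5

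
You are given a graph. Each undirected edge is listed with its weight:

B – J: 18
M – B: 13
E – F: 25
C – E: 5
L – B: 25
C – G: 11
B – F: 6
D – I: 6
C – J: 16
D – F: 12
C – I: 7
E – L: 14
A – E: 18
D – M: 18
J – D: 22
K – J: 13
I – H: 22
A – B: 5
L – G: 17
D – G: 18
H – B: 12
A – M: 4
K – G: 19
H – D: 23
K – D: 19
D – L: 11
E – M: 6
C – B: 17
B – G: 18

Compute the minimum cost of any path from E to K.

34

Settle nodes by increasing distance from E:
E: 0
C: 5  (via E)
M: 6  (via E)
A: 10  (via M)
I: 12  (via C)
L: 14  (via E)
B: 15  (via A)
G: 16  (via C)
D: 18  (via I)
F: 21  (via B)
J: 21  (via C)
H: 27  (via B)
K: 34  (via J)
Shortest route: E–C–J–K = 34.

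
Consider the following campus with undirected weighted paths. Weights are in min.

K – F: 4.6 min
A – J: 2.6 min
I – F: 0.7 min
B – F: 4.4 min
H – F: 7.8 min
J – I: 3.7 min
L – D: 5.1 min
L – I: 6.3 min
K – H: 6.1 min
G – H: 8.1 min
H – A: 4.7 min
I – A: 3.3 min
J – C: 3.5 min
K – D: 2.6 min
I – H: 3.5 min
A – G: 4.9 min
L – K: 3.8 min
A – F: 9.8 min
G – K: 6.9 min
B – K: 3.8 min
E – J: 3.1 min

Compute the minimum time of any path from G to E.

Shortest distances from G:
G: 0
A: 4.9  (via G)
K: 6.9  (via G)
J: 7.5  (via A)
H: 8.1  (via G)
I: 8.2  (via A)
F: 8.9  (via I)
D: 9.5  (via K)
E: 10.6  (via J)
Shortest route: G → A → J → E = 10.6 min.

10.6 min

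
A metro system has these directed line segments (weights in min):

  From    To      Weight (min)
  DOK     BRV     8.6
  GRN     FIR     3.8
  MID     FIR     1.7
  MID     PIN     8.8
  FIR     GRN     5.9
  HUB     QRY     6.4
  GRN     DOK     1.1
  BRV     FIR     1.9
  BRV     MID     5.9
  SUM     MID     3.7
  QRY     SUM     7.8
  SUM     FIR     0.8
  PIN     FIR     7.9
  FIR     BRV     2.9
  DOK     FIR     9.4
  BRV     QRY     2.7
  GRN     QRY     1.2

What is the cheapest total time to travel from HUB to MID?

17.9 min

Enumerating some paths:
HUB - QRY - SUM - MID: 6.4+7.8+3.7 = 17.9
HUB - QRY - SUM - FIR - GRN - DOK - BRV - MID: 6.4+7.8+0.8+5.9+1.1+8.6+5.9 = 36.5
HUB - QRY - SUM - FIR - BRV - MID: 6.4+7.8+0.8+2.9+5.9 = 23.8
Cheapest is HUB - QRY - SUM - MID at 17.9 min.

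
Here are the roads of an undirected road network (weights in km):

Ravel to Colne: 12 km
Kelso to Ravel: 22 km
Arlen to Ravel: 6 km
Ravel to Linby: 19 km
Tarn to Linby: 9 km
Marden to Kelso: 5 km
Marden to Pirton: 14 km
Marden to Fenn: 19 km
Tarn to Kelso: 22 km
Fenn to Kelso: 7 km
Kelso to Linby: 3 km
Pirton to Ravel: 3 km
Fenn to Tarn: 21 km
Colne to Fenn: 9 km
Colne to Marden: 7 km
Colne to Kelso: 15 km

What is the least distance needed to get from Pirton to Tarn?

Enumerating some paths:
Pirton - Ravel - Linby - Tarn: 3+19+9 = 31
Pirton - Ravel - Kelso - Linby - Tarn: 3+22+3+9 = 37
The minimum is 31 km via Pirton - Ravel - Linby - Tarn.

31 km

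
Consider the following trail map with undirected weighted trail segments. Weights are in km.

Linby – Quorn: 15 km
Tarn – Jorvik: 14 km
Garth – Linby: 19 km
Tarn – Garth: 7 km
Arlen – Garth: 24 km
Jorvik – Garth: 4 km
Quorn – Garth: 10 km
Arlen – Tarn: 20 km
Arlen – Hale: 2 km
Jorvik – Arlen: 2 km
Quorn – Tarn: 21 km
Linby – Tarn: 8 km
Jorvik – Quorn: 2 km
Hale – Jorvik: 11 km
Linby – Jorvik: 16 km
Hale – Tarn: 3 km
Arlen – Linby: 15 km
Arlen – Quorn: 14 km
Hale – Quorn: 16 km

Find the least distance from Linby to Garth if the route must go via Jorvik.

19 km

Shortest Linby→Jorvik: Linby–Tarn–Hale–Arlen–Jorvik = 15
Best Jorvik to Garth: Jorvik–Garth costing 4
Total via Jorvik: 15 + 4 = 19 km.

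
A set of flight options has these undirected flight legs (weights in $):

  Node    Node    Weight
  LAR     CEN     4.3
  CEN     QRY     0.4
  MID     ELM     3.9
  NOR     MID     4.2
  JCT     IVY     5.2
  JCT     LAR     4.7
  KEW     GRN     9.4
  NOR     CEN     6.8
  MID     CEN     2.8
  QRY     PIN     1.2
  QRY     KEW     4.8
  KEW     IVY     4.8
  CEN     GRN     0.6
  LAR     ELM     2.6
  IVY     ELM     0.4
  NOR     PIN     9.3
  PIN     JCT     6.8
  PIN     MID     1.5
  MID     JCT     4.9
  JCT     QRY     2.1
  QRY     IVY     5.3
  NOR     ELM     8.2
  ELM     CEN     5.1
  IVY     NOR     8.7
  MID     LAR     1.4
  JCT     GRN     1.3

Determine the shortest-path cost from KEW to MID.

$7.5

Shortest distances from KEW:
KEW: 0
IVY: 4.8  (via KEW)
QRY: 4.8  (via KEW)
ELM: 5.2  (via IVY)
CEN: 5.2  (via QRY)
GRN: 5.8  (via CEN)
PIN: 6  (via QRY)
JCT: 6.9  (via QRY)
MID: 7.5  (via PIN)
Shortest route: KEW–QRY–PIN–MID = $7.5.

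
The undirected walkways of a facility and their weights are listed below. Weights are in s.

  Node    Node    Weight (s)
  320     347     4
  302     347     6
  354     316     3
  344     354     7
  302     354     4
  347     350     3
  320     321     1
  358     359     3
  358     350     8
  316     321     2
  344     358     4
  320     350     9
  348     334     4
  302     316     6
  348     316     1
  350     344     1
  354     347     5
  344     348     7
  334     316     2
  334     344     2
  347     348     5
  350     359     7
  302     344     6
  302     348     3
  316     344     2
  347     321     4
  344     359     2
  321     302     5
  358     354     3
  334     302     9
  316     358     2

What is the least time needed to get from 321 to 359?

6 s

Enumerating some paths:
321 → 316 → 344 → 359: 2+2+2 = 6
321 → 316 → 358 → 359: 2+2+3 = 7
The minimum is 6 s via 321 → 316 → 344 → 359.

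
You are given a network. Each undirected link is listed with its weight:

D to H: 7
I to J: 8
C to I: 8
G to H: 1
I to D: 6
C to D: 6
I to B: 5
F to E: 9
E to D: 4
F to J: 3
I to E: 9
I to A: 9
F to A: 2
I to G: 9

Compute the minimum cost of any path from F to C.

19

Compare a few routes:
F - A - I - C: 2+9+8 = 19
F - J - I - D - C: 3+8+6+6 = 23
F - E - I - C: 9+9+8 = 26
F - A - I - D - C: 2+9+6+6 = 23
Cheapest is F - A - I - C at 19.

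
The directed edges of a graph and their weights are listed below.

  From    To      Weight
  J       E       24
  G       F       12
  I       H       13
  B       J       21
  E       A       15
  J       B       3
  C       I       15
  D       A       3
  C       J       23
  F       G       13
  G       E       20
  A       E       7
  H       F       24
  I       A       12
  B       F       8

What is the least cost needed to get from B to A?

56

Settle nodes by increasing distance from B:
B: 0
F: 8  (via B)
G: 21  (via F)
J: 21  (via B)
E: 41  (via G)
A: 56  (via E)
Shortest route: B → F → G → E → A = 56.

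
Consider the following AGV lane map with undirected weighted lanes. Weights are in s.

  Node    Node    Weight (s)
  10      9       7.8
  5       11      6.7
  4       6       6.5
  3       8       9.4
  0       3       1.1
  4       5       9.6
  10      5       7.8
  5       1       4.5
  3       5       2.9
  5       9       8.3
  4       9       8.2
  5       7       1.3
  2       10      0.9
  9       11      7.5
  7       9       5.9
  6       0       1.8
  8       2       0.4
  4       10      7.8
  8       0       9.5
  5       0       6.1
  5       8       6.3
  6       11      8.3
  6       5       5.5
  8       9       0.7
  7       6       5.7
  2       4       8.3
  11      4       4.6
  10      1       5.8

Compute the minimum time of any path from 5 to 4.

Compare a few routes:
5 - 4: 9.6 = 9.6
5 - 11 - 4: 6.7+4.6 = 11.3
The minimum is 9.6 s via 5 - 4.

9.6 s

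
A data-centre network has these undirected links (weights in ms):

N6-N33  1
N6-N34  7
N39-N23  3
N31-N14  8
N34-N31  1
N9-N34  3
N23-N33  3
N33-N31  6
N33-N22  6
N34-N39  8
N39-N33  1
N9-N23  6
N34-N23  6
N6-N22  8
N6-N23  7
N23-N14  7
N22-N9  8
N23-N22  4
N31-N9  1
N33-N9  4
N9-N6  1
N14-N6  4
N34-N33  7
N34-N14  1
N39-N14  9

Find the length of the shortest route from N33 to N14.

5 ms

Candidate routes:
N33–N6–N9–N34–N14: 1+1+3+1 = 6
N33–N6–N14: 1+4 = 5
The minimum is 5 ms via N33–N6–N14.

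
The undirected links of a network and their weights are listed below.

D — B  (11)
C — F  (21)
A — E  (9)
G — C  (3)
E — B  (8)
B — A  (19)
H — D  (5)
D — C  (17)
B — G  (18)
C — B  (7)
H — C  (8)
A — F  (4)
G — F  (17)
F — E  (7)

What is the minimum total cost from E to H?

Shortest distances from E:
E: 0
F: 7  (via E)
B: 8  (via E)
A: 9  (via E)
C: 15  (via B)
G: 18  (via C)
D: 19  (via B)
H: 23  (via C)
Shortest route: E → B → C → H = 23.

23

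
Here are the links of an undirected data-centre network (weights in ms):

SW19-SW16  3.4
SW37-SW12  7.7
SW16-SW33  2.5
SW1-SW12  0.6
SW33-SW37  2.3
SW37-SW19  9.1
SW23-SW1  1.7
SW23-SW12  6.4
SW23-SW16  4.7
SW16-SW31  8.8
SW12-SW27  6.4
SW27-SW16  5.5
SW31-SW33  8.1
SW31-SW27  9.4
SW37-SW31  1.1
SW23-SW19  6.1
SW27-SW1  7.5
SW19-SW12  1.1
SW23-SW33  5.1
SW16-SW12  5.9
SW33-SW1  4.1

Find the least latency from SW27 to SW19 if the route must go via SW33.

13.8 ms

Best SW27 to SW33: SW27 → SW16 → SW33 costing 8
Best SW33 to SW19: SW33 → SW1 → SW12 → SW19 costing 5.8
Total via SW33: 8 + 5.8 = 13.8 ms.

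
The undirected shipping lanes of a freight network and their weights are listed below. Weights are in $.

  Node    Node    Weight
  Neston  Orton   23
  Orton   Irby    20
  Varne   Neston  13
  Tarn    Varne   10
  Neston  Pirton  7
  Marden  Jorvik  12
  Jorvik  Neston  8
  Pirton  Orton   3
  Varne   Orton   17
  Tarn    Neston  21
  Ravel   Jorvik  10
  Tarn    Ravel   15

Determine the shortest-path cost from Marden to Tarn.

$37

Compare a few routes:
Marden–Jorvik–Neston–Tarn: 12+8+21 = 41
Marden–Jorvik–Ravel–Tarn: 12+10+15 = 37
Cheapest is Marden–Jorvik–Ravel–Tarn at $37.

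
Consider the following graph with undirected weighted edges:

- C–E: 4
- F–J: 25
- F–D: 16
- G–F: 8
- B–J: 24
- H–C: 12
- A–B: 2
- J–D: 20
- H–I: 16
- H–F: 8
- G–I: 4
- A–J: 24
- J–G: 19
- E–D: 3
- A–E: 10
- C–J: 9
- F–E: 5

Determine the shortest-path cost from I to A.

Enumerating some paths:
I–G–F–D–E–A: 4+8+16+3+10 = 41
I–H–F–E–A: 16+8+5+10 = 39
I–G–F–E–A: 4+8+5+10 = 27
Cheapest is I–G–F–E–A at 27.

27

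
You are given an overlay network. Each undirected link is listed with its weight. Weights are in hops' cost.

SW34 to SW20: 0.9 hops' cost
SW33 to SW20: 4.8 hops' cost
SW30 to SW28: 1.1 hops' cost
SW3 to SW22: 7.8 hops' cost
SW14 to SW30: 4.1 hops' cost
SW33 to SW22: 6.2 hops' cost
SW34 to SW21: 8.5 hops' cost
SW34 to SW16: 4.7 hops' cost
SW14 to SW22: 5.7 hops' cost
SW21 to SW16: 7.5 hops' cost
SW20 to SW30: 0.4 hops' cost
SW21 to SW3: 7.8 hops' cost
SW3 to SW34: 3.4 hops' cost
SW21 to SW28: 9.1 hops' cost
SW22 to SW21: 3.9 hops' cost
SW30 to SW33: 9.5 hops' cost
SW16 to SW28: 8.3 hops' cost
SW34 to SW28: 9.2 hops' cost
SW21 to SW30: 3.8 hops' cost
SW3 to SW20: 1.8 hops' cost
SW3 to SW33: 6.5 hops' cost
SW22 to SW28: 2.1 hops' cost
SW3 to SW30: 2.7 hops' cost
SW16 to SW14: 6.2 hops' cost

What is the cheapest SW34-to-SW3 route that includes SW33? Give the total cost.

Shortest SW34→SW33: SW34 → SW20 → SW33 = 5.7
Best SW33 to SW3: SW33 → SW3 costing 6.5
Total via SW33: 5.7 + 6.5 = 12.2 hops' cost.

12.2 hops' cost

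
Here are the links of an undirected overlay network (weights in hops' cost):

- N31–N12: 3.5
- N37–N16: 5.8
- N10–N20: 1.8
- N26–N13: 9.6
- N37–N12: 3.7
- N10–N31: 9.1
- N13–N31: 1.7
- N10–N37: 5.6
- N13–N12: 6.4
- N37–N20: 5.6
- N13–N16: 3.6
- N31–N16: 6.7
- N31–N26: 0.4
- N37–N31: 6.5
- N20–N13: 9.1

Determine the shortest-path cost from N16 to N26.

Compare a few routes:
N16 → N31 → N26: 6.7+0.4 = 7.1
N16 → N13 → N31 → N26: 3.6+1.7+0.4 = 5.7
The minimum is 5.7 hops' cost via N16 → N13 → N31 → N26.

5.7 hops' cost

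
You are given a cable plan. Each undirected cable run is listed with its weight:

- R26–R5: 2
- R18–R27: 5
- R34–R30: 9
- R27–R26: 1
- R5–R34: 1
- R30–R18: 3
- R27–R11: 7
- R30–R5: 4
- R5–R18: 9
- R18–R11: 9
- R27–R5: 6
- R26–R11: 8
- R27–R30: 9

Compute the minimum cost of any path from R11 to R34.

Settle nodes by increasing distance from R11:
R11: 0
R27: 7  (via R11)
R26: 8  (via R11)
R18: 9  (via R11)
R5: 10  (via R26)
R34: 11  (via R5)
Shortest route: R11 → R26 → R5 → R34 = 11.

11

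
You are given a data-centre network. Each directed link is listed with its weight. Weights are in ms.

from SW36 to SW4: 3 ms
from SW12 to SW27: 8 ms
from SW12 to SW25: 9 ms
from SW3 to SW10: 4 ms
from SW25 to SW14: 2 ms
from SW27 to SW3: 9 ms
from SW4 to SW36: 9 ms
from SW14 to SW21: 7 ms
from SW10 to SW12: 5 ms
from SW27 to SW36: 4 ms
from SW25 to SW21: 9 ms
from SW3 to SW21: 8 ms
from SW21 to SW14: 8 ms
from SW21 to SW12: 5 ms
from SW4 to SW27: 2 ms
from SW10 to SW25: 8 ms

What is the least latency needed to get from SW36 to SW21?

Candidate routes:
SW36 - SW4 - SW27 - SW3 - SW10 - SW25 - SW21: 3+2+9+4+8+9 = 35
SW36 - SW4 - SW27 - SW3 - SW10 - SW25 - SW14 - SW21: 3+2+9+4+8+2+7 = 35
SW36 - SW4 - SW27 - SW3 - SW21: 3+2+9+8 = 22
Cheapest is SW36 - SW4 - SW27 - SW3 - SW21 at 22 ms.

22 ms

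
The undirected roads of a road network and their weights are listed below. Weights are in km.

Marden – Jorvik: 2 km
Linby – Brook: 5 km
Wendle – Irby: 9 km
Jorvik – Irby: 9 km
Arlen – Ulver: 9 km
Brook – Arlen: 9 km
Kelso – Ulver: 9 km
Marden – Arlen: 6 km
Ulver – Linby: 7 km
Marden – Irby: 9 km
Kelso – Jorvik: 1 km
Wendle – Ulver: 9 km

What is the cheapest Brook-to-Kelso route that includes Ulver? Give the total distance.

Best Brook to Ulver: Brook → Linby → Ulver costing 12
Best Ulver to Kelso: Ulver → Kelso costing 9
Total via Ulver: 12 + 9 = 21 km.

21 km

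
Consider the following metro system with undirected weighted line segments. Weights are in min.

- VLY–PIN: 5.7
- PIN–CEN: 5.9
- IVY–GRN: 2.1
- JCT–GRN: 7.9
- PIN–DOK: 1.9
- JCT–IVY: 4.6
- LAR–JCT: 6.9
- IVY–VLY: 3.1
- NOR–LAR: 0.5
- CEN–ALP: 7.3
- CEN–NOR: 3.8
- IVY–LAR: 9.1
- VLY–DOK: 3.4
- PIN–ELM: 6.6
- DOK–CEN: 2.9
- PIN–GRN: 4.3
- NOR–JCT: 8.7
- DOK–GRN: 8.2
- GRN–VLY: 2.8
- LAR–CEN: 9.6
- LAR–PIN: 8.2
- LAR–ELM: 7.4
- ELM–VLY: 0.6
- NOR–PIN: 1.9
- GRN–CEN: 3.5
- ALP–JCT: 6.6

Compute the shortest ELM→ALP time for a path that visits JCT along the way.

Best ELM to JCT: ELM–VLY–IVY–JCT costing 8.3
Best JCT to ALP: JCT–ALP costing 6.6
Total via JCT: 8.3 + 6.6 = 14.9 min.

14.9 min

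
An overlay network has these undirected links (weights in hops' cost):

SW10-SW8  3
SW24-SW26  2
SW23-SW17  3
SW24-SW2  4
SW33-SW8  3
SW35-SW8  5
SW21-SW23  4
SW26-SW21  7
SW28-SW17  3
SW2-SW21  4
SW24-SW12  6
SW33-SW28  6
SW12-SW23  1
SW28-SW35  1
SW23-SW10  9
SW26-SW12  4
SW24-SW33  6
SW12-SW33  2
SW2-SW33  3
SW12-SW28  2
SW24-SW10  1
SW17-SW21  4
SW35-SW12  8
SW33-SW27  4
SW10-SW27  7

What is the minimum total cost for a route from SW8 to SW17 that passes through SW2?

Shortest SW8→SW2: SW8–SW33–SW2 = 6
Best SW2 to SW17: SW2–SW21–SW17 costing 8
Total via SW2: 6 + 8 = 14 hops' cost.

14 hops' cost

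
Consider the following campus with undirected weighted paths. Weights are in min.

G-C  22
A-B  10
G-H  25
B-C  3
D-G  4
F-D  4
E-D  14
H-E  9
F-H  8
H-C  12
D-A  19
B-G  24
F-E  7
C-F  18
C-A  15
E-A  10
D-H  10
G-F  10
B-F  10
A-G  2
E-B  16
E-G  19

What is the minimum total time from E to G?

12 min

Shortest distances from E:
E: 0
F: 7  (via E)
H: 9  (via E)
A: 10  (via E)
D: 11  (via F)
G: 12  (via A)
Shortest route: E → A → G = 12 min.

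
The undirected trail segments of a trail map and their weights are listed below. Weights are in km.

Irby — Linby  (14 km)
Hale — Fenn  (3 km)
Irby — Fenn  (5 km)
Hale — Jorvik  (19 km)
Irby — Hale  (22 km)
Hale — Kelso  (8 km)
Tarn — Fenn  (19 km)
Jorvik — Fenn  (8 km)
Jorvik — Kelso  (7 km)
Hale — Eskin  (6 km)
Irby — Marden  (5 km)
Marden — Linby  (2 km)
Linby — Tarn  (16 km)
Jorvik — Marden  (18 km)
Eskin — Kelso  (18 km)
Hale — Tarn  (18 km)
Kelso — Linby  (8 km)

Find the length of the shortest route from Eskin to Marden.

Compare a few routes:
Eskin - Hale - Fenn - Irby - Marden: 6+3+5+5 = 19
Eskin - Kelso - Linby - Marden: 18+8+2 = 28
Eskin - Hale - Kelso - Linby - Marden: 6+8+8+2 = 24
The minimum is 19 km via Eskin - Hale - Fenn - Irby - Marden.

19 km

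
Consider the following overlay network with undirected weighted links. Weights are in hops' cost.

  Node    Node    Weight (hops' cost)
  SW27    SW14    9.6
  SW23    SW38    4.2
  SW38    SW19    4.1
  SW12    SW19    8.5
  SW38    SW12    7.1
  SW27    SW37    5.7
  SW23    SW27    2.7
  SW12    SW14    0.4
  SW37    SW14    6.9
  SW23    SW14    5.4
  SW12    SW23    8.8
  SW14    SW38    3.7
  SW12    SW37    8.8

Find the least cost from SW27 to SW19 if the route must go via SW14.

15.9 hops' cost

Best SW27 to SW14: SW27 → SW23 → SW14 costing 8.1
Best SW14 to SW19: SW14 → SW38 → SW19 costing 7.8
Total via SW14: 8.1 + 7.8 = 15.9 hops' cost.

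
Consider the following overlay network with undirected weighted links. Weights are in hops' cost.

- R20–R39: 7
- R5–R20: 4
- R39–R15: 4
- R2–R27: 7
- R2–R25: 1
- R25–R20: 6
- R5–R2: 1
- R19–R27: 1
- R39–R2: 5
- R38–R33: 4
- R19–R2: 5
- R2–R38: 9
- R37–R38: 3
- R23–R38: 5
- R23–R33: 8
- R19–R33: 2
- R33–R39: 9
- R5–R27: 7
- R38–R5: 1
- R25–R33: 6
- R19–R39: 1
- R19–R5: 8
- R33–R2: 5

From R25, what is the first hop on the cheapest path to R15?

Enumerating some paths:
R25 → R2 → R39 → R15: 1+5+4 = 10
R25 → R2 → R19 → R39 → R15: 1+5+1+4 = 11
Cheapest is R25 → R2 → R39 → R15 at 10 hops' cost.
So from R25 the first move is to R2.

R2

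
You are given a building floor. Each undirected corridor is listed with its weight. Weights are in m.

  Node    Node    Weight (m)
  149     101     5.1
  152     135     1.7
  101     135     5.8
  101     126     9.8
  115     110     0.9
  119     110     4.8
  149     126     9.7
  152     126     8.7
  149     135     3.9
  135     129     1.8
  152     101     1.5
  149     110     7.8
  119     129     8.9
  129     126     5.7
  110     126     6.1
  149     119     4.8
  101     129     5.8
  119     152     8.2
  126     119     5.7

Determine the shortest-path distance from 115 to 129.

12.7 m

Running Dijkstra from 115:
115: 0
110: 0.9  (via 115)
119: 5.7  (via 110)
126: 7  (via 110)
149: 8.7  (via 110)
135: 12.6  (via 149)
129: 12.7  (via 126)
Shortest route: 115–110–126–129 = 12.7 m.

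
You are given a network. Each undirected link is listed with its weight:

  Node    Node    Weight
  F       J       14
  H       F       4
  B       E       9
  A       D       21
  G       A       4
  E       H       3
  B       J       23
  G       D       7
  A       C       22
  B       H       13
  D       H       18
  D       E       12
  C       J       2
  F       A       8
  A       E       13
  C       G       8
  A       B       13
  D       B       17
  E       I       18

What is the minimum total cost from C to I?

41

Candidate routes:
C–J–F–H–E–I: 2+14+4+3+18 = 41
C–G–A–E–I: 8+4+13+18 = 43
Cheapest is C–J–F–H–E–I at 41.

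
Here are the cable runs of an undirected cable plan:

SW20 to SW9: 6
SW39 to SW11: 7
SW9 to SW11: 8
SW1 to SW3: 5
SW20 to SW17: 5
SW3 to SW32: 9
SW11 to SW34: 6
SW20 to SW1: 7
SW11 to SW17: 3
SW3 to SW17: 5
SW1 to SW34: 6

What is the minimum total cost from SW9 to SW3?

16

Settle nodes by increasing distance from SW9:
SW9: 0
SW20: 6  (via SW9)
SW11: 8  (via SW9)
SW17: 11  (via SW20)
SW1: 13  (via SW20)
SW34: 14  (via SW11)
SW39: 15  (via SW11)
SW3: 16  (via SW17)
Shortest route: SW9–SW20–SW17–SW3 = 16.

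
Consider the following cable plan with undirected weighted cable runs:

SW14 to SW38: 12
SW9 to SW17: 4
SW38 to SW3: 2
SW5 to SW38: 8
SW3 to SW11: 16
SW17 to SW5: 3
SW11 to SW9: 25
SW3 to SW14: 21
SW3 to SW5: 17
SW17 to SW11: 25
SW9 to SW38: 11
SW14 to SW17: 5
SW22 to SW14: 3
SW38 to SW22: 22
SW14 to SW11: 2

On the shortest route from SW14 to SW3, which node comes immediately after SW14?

Enumerating some paths:
SW14 - SW17 - SW5 - SW38 - SW3: 5+3+8+2 = 18
SW14 - SW38 - SW3: 12+2 = 14
SW14 - SW11 - SW3: 2+16 = 18
The minimum is 14 via SW14 - SW38 - SW3.
So from SW14 the first move is to SW38.

SW38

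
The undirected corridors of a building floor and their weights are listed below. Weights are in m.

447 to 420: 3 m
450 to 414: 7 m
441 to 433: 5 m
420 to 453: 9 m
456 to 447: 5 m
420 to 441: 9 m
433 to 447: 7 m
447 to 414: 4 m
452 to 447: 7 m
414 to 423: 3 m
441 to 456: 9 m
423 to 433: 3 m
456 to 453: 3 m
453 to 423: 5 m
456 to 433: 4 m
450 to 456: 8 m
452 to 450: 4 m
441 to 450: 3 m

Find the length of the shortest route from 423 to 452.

Compare a few routes:
423 → 433 → 441 → 450 → 452: 3+5+3+4 = 15
423 → 414 → 447 → 452: 3+4+7 = 14
The minimum is 14 m via 423 → 414 → 447 → 452.

14 m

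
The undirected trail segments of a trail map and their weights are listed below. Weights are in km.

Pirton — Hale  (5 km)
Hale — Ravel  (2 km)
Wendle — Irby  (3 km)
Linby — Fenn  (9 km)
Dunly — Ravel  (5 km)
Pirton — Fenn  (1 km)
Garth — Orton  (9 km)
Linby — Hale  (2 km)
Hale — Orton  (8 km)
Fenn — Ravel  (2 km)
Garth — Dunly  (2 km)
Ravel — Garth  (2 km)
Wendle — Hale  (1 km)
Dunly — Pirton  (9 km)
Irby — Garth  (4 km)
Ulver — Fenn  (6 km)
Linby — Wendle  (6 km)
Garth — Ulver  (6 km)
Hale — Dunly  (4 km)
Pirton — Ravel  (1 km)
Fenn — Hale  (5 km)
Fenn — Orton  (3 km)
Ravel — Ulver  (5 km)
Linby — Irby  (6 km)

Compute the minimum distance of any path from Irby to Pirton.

7 km

Candidate routes:
Irby - Garth - Ravel - Fenn - Pirton: 4+2+2+1 = 9
Irby - Garth - Ravel - Pirton: 4+2+1 = 7
The minimum is 7 km via Irby - Garth - Ravel - Pirton.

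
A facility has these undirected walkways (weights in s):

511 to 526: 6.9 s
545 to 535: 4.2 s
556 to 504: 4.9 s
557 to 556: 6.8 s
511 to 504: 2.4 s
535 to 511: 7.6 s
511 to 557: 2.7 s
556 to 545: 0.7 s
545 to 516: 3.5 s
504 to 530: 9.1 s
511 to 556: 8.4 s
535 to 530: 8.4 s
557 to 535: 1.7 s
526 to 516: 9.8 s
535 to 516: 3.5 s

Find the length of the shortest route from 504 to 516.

9.1 s

Compare a few routes:
504 → 511 → 557 → 535 → 516: 2.4+2.7+1.7+3.5 = 10.3
504 → 511 → 535 → 516: 2.4+7.6+3.5 = 13.5
504 → 556 → 545 → 516: 4.9+0.7+3.5 = 9.1
504 → 556 → 545 → 535 → 516: 4.9+0.7+4.2+3.5 = 13.3
The minimum is 9.1 s via 504 → 556 → 545 → 516.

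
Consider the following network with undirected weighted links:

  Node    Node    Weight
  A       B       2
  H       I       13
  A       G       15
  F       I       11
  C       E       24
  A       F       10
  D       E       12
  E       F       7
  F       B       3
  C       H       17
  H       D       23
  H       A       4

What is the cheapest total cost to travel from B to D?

Candidate routes:
B → A → H → D: 2+4+23 = 29
B → F → E → D: 3+7+12 = 22
The minimum is 22 via B → F → E → D.

22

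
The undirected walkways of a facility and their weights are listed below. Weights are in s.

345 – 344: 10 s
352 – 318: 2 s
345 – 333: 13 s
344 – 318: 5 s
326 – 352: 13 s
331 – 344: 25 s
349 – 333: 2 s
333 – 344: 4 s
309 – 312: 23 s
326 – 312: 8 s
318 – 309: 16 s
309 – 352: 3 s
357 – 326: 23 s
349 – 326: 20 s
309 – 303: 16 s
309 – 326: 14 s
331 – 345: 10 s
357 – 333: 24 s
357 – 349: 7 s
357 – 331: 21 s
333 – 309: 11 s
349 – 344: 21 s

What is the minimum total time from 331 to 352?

Compare a few routes:
331 → 345 → 344 → 318 → 352: 10+10+5+2 = 27
331 → 345 → 333 → 309 → 352: 10+13+11+3 = 37
331 → 345 → 333 → 344 → 318 → 352: 10+13+4+5+2 = 34
331 → 344 → 318 → 352: 25+5+2 = 32
The minimum is 27 s via 331 → 345 → 344 → 318 → 352.

27 s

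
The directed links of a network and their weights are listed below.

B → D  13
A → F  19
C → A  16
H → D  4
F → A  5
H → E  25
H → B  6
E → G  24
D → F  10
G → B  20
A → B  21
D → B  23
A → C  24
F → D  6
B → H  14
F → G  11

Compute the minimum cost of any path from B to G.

Compare a few routes:
B–D–F–G: 13+10+11 = 34
B–H–D–F–G: 14+4+10+11 = 39
The minimum is 34 via B–D–F–G.

34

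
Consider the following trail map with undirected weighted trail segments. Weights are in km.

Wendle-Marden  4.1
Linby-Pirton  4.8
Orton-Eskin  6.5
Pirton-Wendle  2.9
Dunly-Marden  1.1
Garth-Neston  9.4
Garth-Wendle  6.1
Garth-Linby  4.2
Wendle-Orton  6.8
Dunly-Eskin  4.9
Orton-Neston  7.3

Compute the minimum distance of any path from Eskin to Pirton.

13 km

Running Dijkstra from Eskin:
Eskin: 0
Dunly: 4.9  (via Eskin)
Marden: 6  (via Dunly)
Orton: 6.5  (via Eskin)
Wendle: 10.1  (via Marden)
Pirton: 13  (via Wendle)
Shortest route: Eskin → Dunly → Marden → Wendle → Pirton = 13 km.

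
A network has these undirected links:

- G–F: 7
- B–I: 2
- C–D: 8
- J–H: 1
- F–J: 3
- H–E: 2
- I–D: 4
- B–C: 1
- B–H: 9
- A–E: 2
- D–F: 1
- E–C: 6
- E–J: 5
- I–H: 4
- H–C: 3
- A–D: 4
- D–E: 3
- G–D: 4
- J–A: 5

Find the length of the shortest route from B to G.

10

Shortest distances from B:
B: 0
C: 1  (via B)
I: 2  (via B)
H: 4  (via C)
J: 5  (via H)
D: 6  (via I)
E: 6  (via H)
F: 7  (via D)
A: 8  (via E)
G: 10  (via D)
Shortest route: B–I–D–G = 10.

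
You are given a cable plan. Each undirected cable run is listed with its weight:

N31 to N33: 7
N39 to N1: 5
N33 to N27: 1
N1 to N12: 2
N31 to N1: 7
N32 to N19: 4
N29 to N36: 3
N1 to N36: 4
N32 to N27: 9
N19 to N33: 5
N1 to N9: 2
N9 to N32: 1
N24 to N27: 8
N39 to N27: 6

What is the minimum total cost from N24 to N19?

14

Settle nodes by increasing distance from N24:
N24: 0
N27: 8  (via N24)
N33: 9  (via N27)
N19: 14  (via N33)
Shortest route: N24–N27–N33–N19 = 14.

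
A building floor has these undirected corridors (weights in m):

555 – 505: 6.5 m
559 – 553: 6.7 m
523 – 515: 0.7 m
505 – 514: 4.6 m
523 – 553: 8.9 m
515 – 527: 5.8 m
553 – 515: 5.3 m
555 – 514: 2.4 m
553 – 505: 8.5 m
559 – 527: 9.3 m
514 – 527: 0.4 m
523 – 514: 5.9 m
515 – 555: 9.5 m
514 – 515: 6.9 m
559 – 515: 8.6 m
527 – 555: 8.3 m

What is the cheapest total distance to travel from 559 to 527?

Settle nodes by increasing distance from 559:
559: 0
553: 6.7  (via 559)
515: 8.6  (via 559)
527: 9.3  (via 559)
Shortest route: 559–527 = 9.3 m.

9.3 m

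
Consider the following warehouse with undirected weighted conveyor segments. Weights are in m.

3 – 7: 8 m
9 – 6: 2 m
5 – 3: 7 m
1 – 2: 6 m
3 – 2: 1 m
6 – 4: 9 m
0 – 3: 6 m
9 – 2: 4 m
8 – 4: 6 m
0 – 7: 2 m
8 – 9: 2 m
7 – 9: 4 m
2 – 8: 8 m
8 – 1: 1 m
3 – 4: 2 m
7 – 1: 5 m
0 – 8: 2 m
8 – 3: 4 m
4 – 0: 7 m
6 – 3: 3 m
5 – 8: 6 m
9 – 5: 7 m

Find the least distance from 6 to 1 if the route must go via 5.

16 m

Best 6 to 5: 6 → 9 → 5 costing 9
Best 5 to 1: 5 → 8 → 1 costing 7
Total via 5: 9 + 7 = 16 m.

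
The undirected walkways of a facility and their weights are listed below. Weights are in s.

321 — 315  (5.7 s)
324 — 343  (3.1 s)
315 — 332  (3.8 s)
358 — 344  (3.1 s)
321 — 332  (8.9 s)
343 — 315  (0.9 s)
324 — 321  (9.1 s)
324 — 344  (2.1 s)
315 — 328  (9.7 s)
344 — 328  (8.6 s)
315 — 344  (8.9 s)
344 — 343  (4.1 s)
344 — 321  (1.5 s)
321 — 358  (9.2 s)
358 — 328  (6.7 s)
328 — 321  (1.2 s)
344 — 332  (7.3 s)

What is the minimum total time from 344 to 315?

Shortest distances from 344:
344: 0
321: 1.5  (via 344)
324: 2.1  (via 344)
328: 2.7  (via 321)
358: 3.1  (via 344)
343: 4.1  (via 344)
315: 5  (via 343)
Shortest route: 344–343–315 = 5 s.

5 s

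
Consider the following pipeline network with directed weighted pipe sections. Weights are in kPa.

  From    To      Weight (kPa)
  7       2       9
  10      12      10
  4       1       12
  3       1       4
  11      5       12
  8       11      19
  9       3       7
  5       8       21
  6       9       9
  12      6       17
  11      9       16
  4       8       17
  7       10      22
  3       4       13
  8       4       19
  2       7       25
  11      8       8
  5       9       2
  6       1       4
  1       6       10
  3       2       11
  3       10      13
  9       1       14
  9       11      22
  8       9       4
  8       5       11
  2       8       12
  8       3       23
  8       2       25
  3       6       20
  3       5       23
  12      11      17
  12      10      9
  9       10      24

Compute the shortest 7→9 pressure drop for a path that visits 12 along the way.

Best 7 to 12: 7 → 10 → 12 costing 32
Shortest 12→9: 12 → 6 → 9 = 26
Total via 12: 32 + 26 = 58 kPa.

58 kPa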